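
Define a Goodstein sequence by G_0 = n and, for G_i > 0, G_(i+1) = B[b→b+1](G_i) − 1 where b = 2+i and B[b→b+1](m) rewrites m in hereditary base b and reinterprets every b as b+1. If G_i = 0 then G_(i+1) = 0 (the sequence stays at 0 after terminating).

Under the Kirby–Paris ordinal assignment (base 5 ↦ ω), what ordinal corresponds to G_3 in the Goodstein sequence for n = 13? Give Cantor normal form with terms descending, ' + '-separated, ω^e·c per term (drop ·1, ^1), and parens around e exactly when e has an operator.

base 2: 13 = 2^(2 + 1) + 2^2 + 1; at 3: 3^(3 + 1) + 3^3 + 1 = 109; next = 108
base 3: 108 = 3^(3 + 1) + 3^3; at 4: 4^(4 + 1) + 4^4 = 1280; next = 1279
base 4: 1279 = 4^(4 + 1) + 3·4^3 + 3·4^2 + 3·4 + 3; at 5: 5^(5 + 1) + 3·5^3 + 3·5^2 + 3·5 + 3 = 16093; next = 16092
base 5: 16092 = 5^(5 + 1) + 3·5^3 + 3·5^2 + 3·5 + 2; at 6: 6^(6 + 1) + 3·6^3 + 3·6^2 + 3·6 + 2 = 280712; next = 280711

ω^(ω + 1) + ω^3·3 + ω^2·3 + ω·3 + 2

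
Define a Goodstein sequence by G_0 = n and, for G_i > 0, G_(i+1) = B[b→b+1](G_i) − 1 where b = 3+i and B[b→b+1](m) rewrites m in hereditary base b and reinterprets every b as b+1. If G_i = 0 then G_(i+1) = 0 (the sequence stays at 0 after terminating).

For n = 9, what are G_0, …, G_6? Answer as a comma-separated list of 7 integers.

9, 15, 17, 19, 21, 23, 24

9 —HB3→ 3^2 —bump→ 4^2 = 16 —(−1)→ 15
15 —HB4→ 3·4 + 3 —bump→ 3·5 + 3 = 18 —(−1)→ 17
17 —HB5→ 3·5 + 2 —bump→ 3·6 + 2 = 20 —(−1)→ 19
19 —HB6→ 3·6 + 1 —bump→ 3·7 + 1 = 22 —(−1)→ 21
21 —HB7→ 3·7 —bump→ 3·8 = 24 —(−1)→ 23
23 —HB8→ 2·8 + 7 —bump→ 2·9 + 7 = 25 —(−1)→ 24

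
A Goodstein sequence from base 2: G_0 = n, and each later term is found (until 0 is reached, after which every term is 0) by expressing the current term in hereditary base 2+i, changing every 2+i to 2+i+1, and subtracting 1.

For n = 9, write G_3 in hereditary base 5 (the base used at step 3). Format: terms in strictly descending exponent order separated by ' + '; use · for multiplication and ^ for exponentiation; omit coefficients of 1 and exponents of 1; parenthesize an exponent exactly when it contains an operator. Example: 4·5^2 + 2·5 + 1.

i=0: 9 = 2^(2 + 1) + 1 (b=2); 2→3: 3^(3 + 1) + 1 = 82; 82−1 = 81
i=1: 81 = 3^(3 + 1) (b=3); 3→4: 4^(4 + 1) = 1024; 1024−1 = 1023
i=2: 1023 = 3·4^4 + 3·4^3 + 3·4^2 + 3·4 + 3 (b=4); 4→5: 3·5^5 + 3·5^3 + 3·5^2 + 3·5 + 3 = 9843; 9843−1 = 9842
i=3: 9842 = 3·5^5 + 3·5^3 + 3·5^2 + 3·5 + 2 (b=5); 5→6: 3·6^6 + 3·6^3 + 3·6^2 + 3·6 + 2 = 140744; 140744−1 = 140743

3·5^5 + 3·5^3 + 3·5^2 + 3·5 + 2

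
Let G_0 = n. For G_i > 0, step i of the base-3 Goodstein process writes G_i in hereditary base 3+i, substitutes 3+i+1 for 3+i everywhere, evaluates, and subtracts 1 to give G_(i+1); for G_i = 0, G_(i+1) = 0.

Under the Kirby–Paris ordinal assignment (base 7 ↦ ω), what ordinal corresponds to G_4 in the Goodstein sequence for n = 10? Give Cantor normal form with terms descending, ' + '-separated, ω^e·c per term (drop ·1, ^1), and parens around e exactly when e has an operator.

G_0=10  [base 3] 3^2 + 1  →[3↦4]→  4^2 + 1 = 17  −1 ⇒ G_1=16
G_1=16  [base 4] 4^2  →[4↦5]→  5^2 = 25  −1 ⇒ G_2=24
G_2=24  [base 5] 4·5 + 4  →[5↦6]→  4·6 + 4 = 28  −1 ⇒ G_3=27
G_3=27  [base 6] 4·6 + 3  →[6↦7]→  4·7 + 3 = 31  −1 ⇒ G_4=30
G_4=30  [base 7] 4·7 + 2  →[7↦8]→  4·8 + 2 = 34  −1 ⇒ G_5=33

ω·4 + 2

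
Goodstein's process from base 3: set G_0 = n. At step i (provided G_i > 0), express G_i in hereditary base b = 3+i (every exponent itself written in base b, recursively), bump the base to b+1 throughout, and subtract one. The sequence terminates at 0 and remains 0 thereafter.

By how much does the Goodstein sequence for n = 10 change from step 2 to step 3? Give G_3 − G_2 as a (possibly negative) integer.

[0] 10 ≡ 3^2 + 1 (base 3). Lift 4: 17. −1: 16.
[1] 16 ≡ 4^2 (base 4). Lift 5: 25. −1: 24.
[2] 24 ≡ 4·5 + 4 (base 5). Lift 6: 28. −1: 27.

3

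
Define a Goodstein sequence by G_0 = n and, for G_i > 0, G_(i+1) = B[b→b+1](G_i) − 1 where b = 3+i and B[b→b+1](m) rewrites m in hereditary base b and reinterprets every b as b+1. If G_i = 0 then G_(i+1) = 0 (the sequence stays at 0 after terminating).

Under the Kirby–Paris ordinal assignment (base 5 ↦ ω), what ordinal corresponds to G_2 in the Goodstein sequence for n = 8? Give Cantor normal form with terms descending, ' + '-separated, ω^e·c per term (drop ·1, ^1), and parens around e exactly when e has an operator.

8 —HB3→ 2·3 + 2 —bump→ 2·4 + 2 = 10 —(−1)→ 9
9 —HB4→ 2·4 + 1 —bump→ 2·5 + 1 = 11 —(−1)→ 10
10 —HB5→ 2·5 —bump→ 2·6 = 12 —(−1)→ 11

ω·2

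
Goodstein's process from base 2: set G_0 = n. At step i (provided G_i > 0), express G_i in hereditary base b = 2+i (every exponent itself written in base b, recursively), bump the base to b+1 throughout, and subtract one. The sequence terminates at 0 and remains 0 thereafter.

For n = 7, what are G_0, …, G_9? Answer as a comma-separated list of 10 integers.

7, 30, 259, 3127, 46657, 823543, 16777215, 37665879, 77777775, 150051213

(0) 7|_2 = 2^2 + 2 + 1 ↦ 3^3 + 3 + 1|_3 = 31 ⇒ 30
(1) 30|_3 = 3^3 + 3 ↦ 4^4 + 4|_4 = 260 ⇒ 259
(2) 259|_4 = 4^4 + 3 ↦ 5^5 + 3|_5 = 3128 ⇒ 3127
(3) 3127|_5 = 5^5 + 2 ↦ 6^6 + 2|_6 = 46658 ⇒ 46657
(4) 46657|_6 = 6^6 + 1 ↦ 7^7 + 1|_7 = 823544 ⇒ 823543
(5) 823543|_7 = 7^7 ↦ 8^8|_8 = 16777216 ⇒ 16777215
(6) 16777215|_8 = 7·8^7 + 7·8^6 + 7·8^5 + 7·8^4 + 7·8^3 + 7·8^2 + 7·8 + 7 ↦ 7·9^7 + 7·9^6 + 7·9^5 + 7·9^4 + 7·9^3 + 7·9^2 + 7·9 + 7|_9 = 37665880 ⇒ 37665879
(7) 37665879|_9 = 7·9^7 + 7·9^6 + 7·9^5 + 7·9^4 + 7·9^3 + 7·9^2 + 7·9 + 6 ↦ 7·10^7 + 7·10^6 + 7·10^5 + 7·10^4 + 7·10^3 + 7·10^2 + 7·10 + 6|_10 = 77777776 ⇒ 77777775
(8) 77777775|_10 = 7·10^7 + 7·10^6 + 7·10^5 + 7·10^4 + 7·10^3 + 7·10^2 + 7·10 + 5 ↦ 7·11^7 + 7·11^6 + 7·11^5 + 7·11^4 + 7·11^3 + 7·11^2 + 7·11 + 5|_11 = 150051214 ⇒ 150051213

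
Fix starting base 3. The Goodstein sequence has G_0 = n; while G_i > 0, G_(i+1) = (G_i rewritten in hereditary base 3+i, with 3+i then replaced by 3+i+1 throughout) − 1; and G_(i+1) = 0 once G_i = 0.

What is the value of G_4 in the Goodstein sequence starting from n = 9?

(0) 9|_3 = 3^2 ↦ 4^2|_4 = 16 ⇒ 15
(1) 15|_4 = 3·4 + 3 ↦ 3·5 + 3|_5 = 18 ⇒ 17
(2) 17|_5 = 3·5 + 2 ↦ 3·6 + 2|_6 = 20 ⇒ 19
(3) 19|_6 = 3·6 + 1 ↦ 3·7 + 1|_7 = 22 ⇒ 21

21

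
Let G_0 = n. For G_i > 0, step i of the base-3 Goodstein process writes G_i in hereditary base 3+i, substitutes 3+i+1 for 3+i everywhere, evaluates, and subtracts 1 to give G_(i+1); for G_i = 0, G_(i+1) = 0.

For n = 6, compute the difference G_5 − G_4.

step 0: 6 = 2·3; sub 4 for 3: 2·4; = 8; G_1 = 8−1 = 7
step 1: 7 = 4 + 3; sub 5 for 4: 5 + 3; = 8; G_2 = 8−1 = 7
step 2: 7 = 5 + 2; sub 6 for 5: 6 + 2; = 8; G_3 = 8−1 = 7
step 3: 7 = 6 + 1; sub 7 for 6: 7 + 1; = 8; G_4 = 8−1 = 7
step 4: 7 = 7; sub 8 for 7: 8; = 8; G_5 = 8−1 = 7

0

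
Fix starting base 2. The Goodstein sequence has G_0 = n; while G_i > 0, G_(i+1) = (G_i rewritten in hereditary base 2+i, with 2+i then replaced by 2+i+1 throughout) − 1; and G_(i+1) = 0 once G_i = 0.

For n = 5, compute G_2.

255

i=0: 5 = 2^2 + 1 (b=2); 2→3: 3^3 + 1 = 28; 28−1 = 27
i=1: 27 = 3^3 (b=3); 3→4: 4^4 = 256; 256−1 = 255
i=2: 255 = 3·4^3 + 3·4^2 + 3·4 + 3 (b=4); 4→5: 3·5^3 + 3·5^2 + 3·5 + 3 = 468; 468−1 = 467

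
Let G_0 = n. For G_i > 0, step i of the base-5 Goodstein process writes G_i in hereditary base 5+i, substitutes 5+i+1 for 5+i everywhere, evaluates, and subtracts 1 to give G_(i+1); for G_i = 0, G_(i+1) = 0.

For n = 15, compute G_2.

step 0: 15 = 3·5; sub 6 for 5: 3·6; = 18; G_1 = 18−1 = 17
step 1: 17 = 2·6 + 5; sub 7 for 6: 2·7 + 5; = 19; G_2 = 19−1 = 18
step 2: 18 = 2·7 + 4; sub 8 for 7: 2·8 + 4; = 20; G_3 = 20−1 = 19

18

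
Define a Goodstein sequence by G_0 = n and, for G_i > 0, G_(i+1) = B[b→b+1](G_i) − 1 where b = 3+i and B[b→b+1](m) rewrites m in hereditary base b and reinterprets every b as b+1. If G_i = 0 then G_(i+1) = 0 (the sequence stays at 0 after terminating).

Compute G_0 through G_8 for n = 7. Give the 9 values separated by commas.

7, 8, 9, 9, 9, 9, 9, 9, 8

G_0=7  [base 3] 2·3 + 1  →[3↦4]→  2·4 + 1 = 9  −1 ⇒ G_1=8
G_1=8  [base 4] 2·4  →[4↦5]→  2·5 = 10  −1 ⇒ G_2=9
G_2=9  [base 5] 5 + 4  →[5↦6]→  6 + 4 = 10  −1 ⇒ G_3=9
G_3=9  [base 6] 6 + 3  →[6↦7]→  7 + 3 = 10  −1 ⇒ G_4=9
G_4=9  [base 7] 7 + 2  →[7↦8]→  8 + 2 = 10  −1 ⇒ G_5=9
G_5=9  [base 8] 8 + 1  →[8↦9]→  9 + 1 = 10  −1 ⇒ G_6=9
G_6=9  [base 9] 9  →[9↦10]→  10 = 10  −1 ⇒ G_7=9
G_7=9  [base 10] 9  →[10↦11]→  9 = 9  −1 ⇒ G_8=8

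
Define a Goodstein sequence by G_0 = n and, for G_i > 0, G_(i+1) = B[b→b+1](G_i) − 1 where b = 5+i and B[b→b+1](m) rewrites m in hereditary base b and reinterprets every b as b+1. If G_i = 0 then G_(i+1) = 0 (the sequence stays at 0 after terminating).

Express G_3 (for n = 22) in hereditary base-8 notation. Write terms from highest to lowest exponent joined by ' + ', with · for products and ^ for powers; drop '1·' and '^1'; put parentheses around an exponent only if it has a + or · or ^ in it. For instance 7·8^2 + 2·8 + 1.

step 0: 22 = 4·5 + 2; sub 6 for 5: 4·6 + 2; = 26; G_1 = 26−1 = 25
step 1: 25 = 4·6 + 1; sub 7 for 6: 4·7 + 1; = 29; G_2 = 29−1 = 28
step 2: 28 = 4·7; sub 8 for 7: 4·8; = 32; G_3 = 32−1 = 31
step 3: 31 = 3·8 + 7; sub 9 for 8: 3·9 + 7; = 34; G_4 = 34−1 = 33

3·8 + 7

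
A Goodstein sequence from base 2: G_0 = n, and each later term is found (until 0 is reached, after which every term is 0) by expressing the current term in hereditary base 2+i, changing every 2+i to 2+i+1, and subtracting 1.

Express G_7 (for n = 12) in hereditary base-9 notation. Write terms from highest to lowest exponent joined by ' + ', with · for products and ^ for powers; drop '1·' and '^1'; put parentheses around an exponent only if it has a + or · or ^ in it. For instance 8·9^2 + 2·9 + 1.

9^(9 + 1) + 2·9^2 + 9 + 2

G_0 = 12. HB_2(12) = 2^(2 + 1) + 2^2. Bump = 108. G_1 = 107.
G_1 = 107. HB_3(107) = 3^(3 + 1) + 2·3^2 + 2·3 + 2. Bump = 1066. G_2 = 1065.
G_2 = 1065. HB_4(1065) = 4^(4 + 1) + 2·4^2 + 2·4 + 1. Bump = 15686. G_3 = 15685.
G_3 = 15685. HB_5(15685) = 5^(5 + 1) + 2·5^2 + 2·5. Bump = 280020. G_4 = 280019.
G_4 = 280019. HB_6(280019) = 6^(6 + 1) + 2·6^2 + 6 + 5. Bump = 5764911. G_5 = 5764910.
G_5 = 5764910. HB_7(5764910) = 7^(7 + 1) + 2·7^2 + 7 + 4. Bump = 134217868. G_6 = 134217867.
G_6 = 134217867. HB_8(134217867) = 8^(8 + 1) + 2·8^2 + 8 + 3. Bump = 3486784575. G_7 = 3486784574.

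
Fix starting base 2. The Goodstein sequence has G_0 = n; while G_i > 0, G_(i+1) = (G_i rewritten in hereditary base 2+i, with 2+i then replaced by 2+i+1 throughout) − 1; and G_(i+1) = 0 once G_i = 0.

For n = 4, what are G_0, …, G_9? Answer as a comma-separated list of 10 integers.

4 —HB2→ 2^2 —bump→ 3^3 = 27 —(−1)→ 26
26 —HB3→ 2·3^2 + 2·3 + 2 —bump→ 2·4^2 + 2·4 + 2 = 42 —(−1)→ 41
41 —HB4→ 2·4^2 + 2·4 + 1 —bump→ 2·5^2 + 2·5 + 1 = 61 —(−1)→ 60
60 —HB5→ 2·5^2 + 2·5 —bump→ 2·6^2 + 2·6 = 84 —(−1)→ 83
83 —HB6→ 2·6^2 + 6 + 5 —bump→ 2·7^2 + 7 + 5 = 110 —(−1)→ 109
109 —HB7→ 2·7^2 + 7 + 4 —bump→ 2·8^2 + 8 + 4 = 140 —(−1)→ 139
139 —HB8→ 2·8^2 + 8 + 3 —bump→ 2·9^2 + 9 + 3 = 174 —(−1)→ 173
173 —HB9→ 2·9^2 + 9 + 2 —bump→ 2·10^2 + 10 + 2 = 212 —(−1)→ 211
211 —HB10→ 2·10^2 + 10 + 1 —bump→ 2·11^2 + 11 + 1 = 254 —(−1)→ 253

4, 26, 41, 60, 83, 109, 139, 173, 211, 253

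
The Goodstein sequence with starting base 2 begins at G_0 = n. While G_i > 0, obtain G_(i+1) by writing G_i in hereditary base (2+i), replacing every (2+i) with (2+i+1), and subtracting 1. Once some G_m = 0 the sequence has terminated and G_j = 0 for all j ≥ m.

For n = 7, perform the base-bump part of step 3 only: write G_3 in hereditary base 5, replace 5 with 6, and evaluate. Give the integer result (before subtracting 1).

(0) 7|_2 = 2^2 + 2 + 1 ↦ 3^3 + 3 + 1|_3 = 31 ⇒ 30
(1) 30|_3 = 3^3 + 3 ↦ 4^4 + 4|_4 = 260 ⇒ 259
(2) 259|_4 = 4^4 + 3 ↦ 5^5 + 3|_5 = 3128 ⇒ 3127
(3) 3127|_5 = 5^5 + 2 ↦ 6^6 + 2|_6 = 46658 ⇒ 46657

46658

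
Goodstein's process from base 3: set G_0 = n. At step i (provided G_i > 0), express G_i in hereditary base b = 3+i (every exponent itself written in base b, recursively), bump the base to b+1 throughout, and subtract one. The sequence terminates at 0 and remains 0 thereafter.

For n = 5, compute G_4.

(0) 5|_3 = 3 + 2 ↦ 4 + 2|_4 = 6 ⇒ 5
(1) 5|_4 = 4 + 1 ↦ 5 + 1|_5 = 6 ⇒ 5
(2) 5|_5 = 5 ↦ 6|_6 = 6 ⇒ 5
(3) 5|_6 = 5 ↦ 5|_7 = 5 ⇒ 4
(4) 4|_7 = 4 ↦ 4|_8 = 4 ⇒ 3

4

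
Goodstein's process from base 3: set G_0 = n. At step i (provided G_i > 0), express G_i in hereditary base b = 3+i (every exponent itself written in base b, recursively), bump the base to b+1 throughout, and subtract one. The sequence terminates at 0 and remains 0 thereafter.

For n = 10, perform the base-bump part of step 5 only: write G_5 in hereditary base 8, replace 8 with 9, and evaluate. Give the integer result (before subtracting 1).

step 0: 10 = 3^2 + 1; sub 4 for 3: 4^2 + 1; = 17; G_1 = 17−1 = 16
step 1: 16 = 4^2; sub 5 for 4: 5^2; = 25; G_2 = 25−1 = 24
step 2: 24 = 4·5 + 4; sub 6 for 5: 4·6 + 4; = 28; G_3 = 28−1 = 27
step 3: 27 = 4·6 + 3; sub 7 for 6: 4·7 + 3; = 31; G_4 = 31−1 = 30
step 4: 30 = 4·7 + 2; sub 8 for 7: 4·8 + 2; = 34; G_5 = 34−1 = 33
step 5: 33 = 4·8 + 1; sub 9 for 8: 4·9 + 1; = 37; G_6 = 37−1 = 36

37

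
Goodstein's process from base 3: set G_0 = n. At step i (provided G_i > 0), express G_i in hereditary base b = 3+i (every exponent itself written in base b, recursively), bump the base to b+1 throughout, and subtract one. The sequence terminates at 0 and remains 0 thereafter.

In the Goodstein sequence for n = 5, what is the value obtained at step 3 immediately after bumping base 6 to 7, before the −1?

5

G_0 = 5. HB_3(5) = 3 + 2. Bump = 6. G_1 = 5.
G_1 = 5. HB_4(5) = 4 + 1. Bump = 6. G_2 = 5.
G_2 = 5. HB_5(5) = 5. Bump = 6. G_3 = 5.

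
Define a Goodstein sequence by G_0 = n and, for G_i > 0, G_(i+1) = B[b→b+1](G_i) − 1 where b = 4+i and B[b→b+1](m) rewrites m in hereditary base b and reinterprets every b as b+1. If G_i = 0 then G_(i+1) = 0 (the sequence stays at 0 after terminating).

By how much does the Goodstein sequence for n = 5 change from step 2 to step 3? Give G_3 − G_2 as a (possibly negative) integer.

-1

5 —HB4→ 4 + 1 —bump→ 5 + 1 = 6 —(−1)→ 5
5 —HB5→ 5 —bump→ 6 = 6 —(−1)→ 5
5 —HB6→ 5 —bump→ 5 = 5 —(−1)→ 4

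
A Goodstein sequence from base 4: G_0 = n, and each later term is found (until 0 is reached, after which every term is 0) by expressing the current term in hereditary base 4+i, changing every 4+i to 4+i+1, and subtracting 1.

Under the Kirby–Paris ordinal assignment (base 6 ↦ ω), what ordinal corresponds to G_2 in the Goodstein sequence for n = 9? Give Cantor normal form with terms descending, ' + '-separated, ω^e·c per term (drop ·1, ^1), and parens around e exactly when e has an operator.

ω + 5

9 —HB4→ 2·4 + 1 —bump→ 2·5 + 1 = 11 —(−1)→ 10
10 —HB5→ 2·5 —bump→ 2·6 = 12 —(−1)→ 11
11 —HB6→ 6 + 5 —bump→ 7 + 5 = 12 —(−1)→ 11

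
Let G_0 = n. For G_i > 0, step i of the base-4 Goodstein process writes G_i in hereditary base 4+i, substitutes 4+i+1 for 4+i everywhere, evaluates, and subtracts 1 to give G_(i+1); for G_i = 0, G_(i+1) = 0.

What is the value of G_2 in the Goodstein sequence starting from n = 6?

base 4: 6 = 4 + 2; at 5: 5 + 2 = 7; next = 6
base 5: 6 = 5 + 1; at 6: 6 + 1 = 7; next = 6
base 6: 6 = 6; at 7: 7 = 7; next = 6

6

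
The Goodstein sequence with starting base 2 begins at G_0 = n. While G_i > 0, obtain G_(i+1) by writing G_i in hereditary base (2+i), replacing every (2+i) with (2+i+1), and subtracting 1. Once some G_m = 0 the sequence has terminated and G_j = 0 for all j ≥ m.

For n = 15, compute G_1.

[0] 15 ≡ 2^(2 + 1) + 2^2 + 2 + 1 (base 2). Lift 3: 112. −1: 111.
[1] 111 ≡ 3^(3 + 1) + 3^3 + 3 (base 3). Lift 4: 1284. −1: 1283.

111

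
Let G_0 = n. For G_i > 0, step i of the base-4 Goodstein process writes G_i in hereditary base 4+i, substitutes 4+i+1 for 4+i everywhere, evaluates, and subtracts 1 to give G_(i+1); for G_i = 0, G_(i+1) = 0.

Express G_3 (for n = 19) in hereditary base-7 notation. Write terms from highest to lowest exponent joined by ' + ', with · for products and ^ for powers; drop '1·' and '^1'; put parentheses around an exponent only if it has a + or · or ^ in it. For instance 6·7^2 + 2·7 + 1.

7^2

19 —HB4→ 4^2 + 3 —bump→ 5^2 + 3 = 28 —(−1)→ 27
27 —HB5→ 5^2 + 2 —bump→ 6^2 + 2 = 38 —(−1)→ 37
37 —HB6→ 6^2 + 1 —bump→ 7^2 + 1 = 50 —(−1)→ 49
49 —HB7→ 7^2 —bump→ 8^2 = 64 —(−1)→ 63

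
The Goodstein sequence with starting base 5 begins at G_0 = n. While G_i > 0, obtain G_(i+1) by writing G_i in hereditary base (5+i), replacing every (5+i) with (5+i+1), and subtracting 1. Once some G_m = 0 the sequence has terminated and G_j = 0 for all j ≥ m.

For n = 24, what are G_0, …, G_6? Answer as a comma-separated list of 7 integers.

step 0: 24 = 4·5 + 4; sub 6 for 5: 4·6 + 4; = 28; G_1 = 28−1 = 27
step 1: 27 = 4·6 + 3; sub 7 for 6: 4·7 + 3; = 31; G_2 = 31−1 = 30
step 2: 30 = 4·7 + 2; sub 8 for 7: 4·8 + 2; = 34; G_3 = 34−1 = 33
step 3: 33 = 4·8 + 1; sub 9 for 8: 4·9 + 1; = 37; G_4 = 37−1 = 36
step 4: 36 = 4·9; sub 10 for 9: 4·10; = 40; G_5 = 40−1 = 39
step 5: 39 = 3·10 + 9; sub 11 for 10: 3·11 + 9; = 42; G_6 = 42−1 = 41

24, 27, 30, 33, 36, 39, 41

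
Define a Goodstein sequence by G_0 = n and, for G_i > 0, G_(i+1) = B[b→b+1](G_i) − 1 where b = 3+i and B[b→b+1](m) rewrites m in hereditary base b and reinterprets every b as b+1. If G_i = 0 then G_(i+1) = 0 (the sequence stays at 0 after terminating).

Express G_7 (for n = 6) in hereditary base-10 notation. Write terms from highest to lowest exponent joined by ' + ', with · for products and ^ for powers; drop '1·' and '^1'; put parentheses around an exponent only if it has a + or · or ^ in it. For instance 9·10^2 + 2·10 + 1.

5

i=0: 6 = 2·3 (b=3); 3→4: 2·4 = 8; 8−1 = 7
i=1: 7 = 4 + 3 (b=4); 4→5: 5 + 3 = 8; 8−1 = 7
i=2: 7 = 5 + 2 (b=5); 5→6: 6 + 2 = 8; 8−1 = 7
i=3: 7 = 6 + 1 (b=6); 6→7: 7 + 1 = 8; 8−1 = 7
i=4: 7 = 7 (b=7); 7→8: 8 = 8; 8−1 = 7
i=5: 7 = 7 (b=8); 8→9: 7 = 7; 7−1 = 6
i=6: 6 = 6 (b=9); 9→10: 6 = 6; 6−1 = 5
i=7: 5 = 5 (b=10); 10→11: 5 = 5; 5−1 = 4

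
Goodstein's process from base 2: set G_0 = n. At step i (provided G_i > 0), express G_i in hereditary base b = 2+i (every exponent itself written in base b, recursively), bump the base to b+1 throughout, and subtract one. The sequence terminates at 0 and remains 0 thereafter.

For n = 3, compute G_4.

G_0=3  [base 2] 2 + 1  →[2↦3]→  3 + 1 = 4  −1 ⇒ G_1=3
G_1=3  [base 3] 3  →[3↦4]→  4 = 4  −1 ⇒ G_2=3
G_2=3  [base 4] 3  →[4↦5]→  3 = 3  −1 ⇒ G_3=2
G_3=2  [base 5] 2  →[5↦6]→  2 = 2  −1 ⇒ G_4=1
G_4=1  [base 6] 1  →[6↦7]→  1 = 1  −1 ⇒ G_5=0

1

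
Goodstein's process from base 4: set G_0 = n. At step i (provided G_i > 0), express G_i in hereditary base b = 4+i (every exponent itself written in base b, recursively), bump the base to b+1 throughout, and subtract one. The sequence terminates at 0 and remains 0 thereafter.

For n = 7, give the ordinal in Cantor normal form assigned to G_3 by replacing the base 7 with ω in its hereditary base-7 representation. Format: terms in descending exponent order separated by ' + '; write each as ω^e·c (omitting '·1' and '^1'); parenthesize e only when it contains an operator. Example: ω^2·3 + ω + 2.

ω

G_0 = 7. HB_4(7) = 4 + 3. Bump = 8. G_1 = 7.
G_1 = 7. HB_5(7) = 5 + 2. Bump = 8. G_2 = 7.
G_2 = 7. HB_6(7) = 6 + 1. Bump = 8. G_3 = 7.
G_3 = 7. HB_7(7) = 7. Bump = 8. G_4 = 7.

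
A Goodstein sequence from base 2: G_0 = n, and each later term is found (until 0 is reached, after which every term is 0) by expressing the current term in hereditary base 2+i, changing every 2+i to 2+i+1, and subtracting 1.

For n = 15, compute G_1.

111

G_0 = 15. HB_2(15) = 2^(2 + 1) + 2^2 + 2 + 1. Bump = 112. G_1 = 111.
G_1 = 111. HB_3(111) = 3^(3 + 1) + 3^3 + 3. Bump = 1284. G_2 = 1283.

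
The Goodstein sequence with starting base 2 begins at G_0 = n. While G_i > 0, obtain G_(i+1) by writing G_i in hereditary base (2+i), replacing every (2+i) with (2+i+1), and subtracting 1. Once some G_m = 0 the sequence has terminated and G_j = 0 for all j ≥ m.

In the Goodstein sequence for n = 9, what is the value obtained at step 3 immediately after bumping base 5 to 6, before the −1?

G_0=9  [base 2] 2^(2 + 1) + 1  →[2↦3]→  3^(3 + 1) + 1 = 82  −1 ⇒ G_1=81
G_1=81  [base 3] 3^(3 + 1)  →[3↦4]→  4^(4 + 1) = 1024  −1 ⇒ G_2=1023
G_2=1023  [base 4] 3·4^4 + 3·4^3 + 3·4^2 + 3·4 + 3  →[4↦5]→  3·5^5 + 3·5^3 + 3·5^2 + 3·5 + 3 = 9843  −1 ⇒ G_3=9842

140744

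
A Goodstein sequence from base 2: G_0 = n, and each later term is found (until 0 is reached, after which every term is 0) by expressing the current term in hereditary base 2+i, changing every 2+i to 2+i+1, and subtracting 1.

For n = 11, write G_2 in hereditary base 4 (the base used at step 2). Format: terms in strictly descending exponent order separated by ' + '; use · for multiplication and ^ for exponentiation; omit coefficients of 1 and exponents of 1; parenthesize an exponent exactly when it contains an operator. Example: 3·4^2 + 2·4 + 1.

4^(4 + 1) + 3

(0) 11|_2 = 2^(2 + 1) + 2 + 1 ↦ 3^(3 + 1) + 3 + 1|_3 = 85 ⇒ 84
(1) 84|_3 = 3^(3 + 1) + 3 ↦ 4^(4 + 1) + 4|_4 = 1028 ⇒ 1027
(2) 1027|_4 = 4^(4 + 1) + 3 ↦ 5^(5 + 1) + 3|_5 = 15628 ⇒ 15627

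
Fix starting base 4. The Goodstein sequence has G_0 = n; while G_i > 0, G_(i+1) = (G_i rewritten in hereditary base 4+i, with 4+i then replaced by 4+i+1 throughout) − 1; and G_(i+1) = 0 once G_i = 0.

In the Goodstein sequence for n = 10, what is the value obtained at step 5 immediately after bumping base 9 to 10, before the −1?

base 4: 10 = 2·4 + 2; at 5: 2·5 + 2 = 12; next = 11
base 5: 11 = 2·5 + 1; at 6: 2·6 + 1 = 13; next = 12
base 6: 12 = 2·6; at 7: 2·7 = 14; next = 13
base 7: 13 = 7 + 6; at 8: 8 + 6 = 14; next = 13
base 8: 13 = 8 + 5; at 9: 9 + 5 = 14; next = 13
base 9: 13 = 9 + 4; at 10: 10 + 4 = 14; next = 13

14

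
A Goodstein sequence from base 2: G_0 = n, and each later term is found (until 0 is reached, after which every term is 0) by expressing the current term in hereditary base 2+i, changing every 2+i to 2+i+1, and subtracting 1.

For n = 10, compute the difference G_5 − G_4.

10 —HB2→ 2^(2 + 1) + 2 —bump→ 3^(3 + 1) + 3 = 84 —(−1)→ 83
83 —HB3→ 3^(3 + 1) + 2 —bump→ 4^(4 + 1) + 2 = 1026 —(−1)→ 1025
1025 —HB4→ 4^(4 + 1) + 1 —bump→ 5^(5 + 1) + 1 = 15626 —(−1)→ 15625
15625 —HB5→ 5^(5 + 1) —bump→ 6^(6 + 1) = 279936 —(−1)→ 279935
279935 —HB6→ 5·6^6 + 5·6^5 + 5·6^4 + 5·6^3 + 5·6^2 + 5·6 + 5 —bump→ 5·7^7 + 5·7^5 + 5·7^4 + 5·7^3 + 5·7^2 + 5·7 + 5 = 4215755 —(−1)→ 4215754

3935819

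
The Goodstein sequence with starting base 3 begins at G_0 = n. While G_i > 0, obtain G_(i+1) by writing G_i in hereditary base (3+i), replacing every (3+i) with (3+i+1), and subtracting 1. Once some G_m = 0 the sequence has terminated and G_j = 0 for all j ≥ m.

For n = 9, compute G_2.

[0] 9 ≡ 3^2 (base 3). Lift 4: 16. −1: 15.
[1] 15 ≡ 3·4 + 3 (base 4). Lift 5: 18. −1: 17.

17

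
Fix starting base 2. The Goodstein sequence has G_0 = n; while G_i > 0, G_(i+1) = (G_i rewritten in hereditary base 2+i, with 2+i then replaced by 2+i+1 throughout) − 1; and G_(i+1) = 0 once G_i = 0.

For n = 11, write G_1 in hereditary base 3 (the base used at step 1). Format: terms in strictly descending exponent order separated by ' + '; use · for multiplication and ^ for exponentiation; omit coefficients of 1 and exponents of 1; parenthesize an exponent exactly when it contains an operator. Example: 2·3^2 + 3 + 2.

base 2: 11 = 2^(2 + 1) + 2 + 1; at 3: 3^(3 + 1) + 3 + 1 = 85; next = 84
base 3: 84 = 3^(3 + 1) + 3; at 4: 4^(4 + 1) + 4 = 1028; next = 1027

3^(3 + 1) + 3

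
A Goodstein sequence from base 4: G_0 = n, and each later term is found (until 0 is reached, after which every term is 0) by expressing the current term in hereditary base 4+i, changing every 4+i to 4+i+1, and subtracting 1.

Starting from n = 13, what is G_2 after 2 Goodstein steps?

[0] 13 ≡ 3·4 + 1 (base 4). Lift 5: 16. −1: 15.
[1] 15 ≡ 3·5 (base 5). Lift 6: 18. −1: 17.

17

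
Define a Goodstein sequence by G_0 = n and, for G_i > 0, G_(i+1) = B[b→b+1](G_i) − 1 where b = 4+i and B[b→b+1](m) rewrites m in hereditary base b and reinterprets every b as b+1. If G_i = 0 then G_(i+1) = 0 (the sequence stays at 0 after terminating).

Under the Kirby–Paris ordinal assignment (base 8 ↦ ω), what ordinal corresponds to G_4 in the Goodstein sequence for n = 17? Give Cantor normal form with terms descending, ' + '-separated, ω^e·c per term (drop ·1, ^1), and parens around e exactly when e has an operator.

G_0=17  [base 4] 4^2 + 1  →[4↦5]→  5^2 + 1 = 26  −1 ⇒ G_1=25
G_1=25  [base 5] 5^2  →[5↦6]→  6^2 = 36  −1 ⇒ G_2=35
G_2=35  [base 6] 5·6 + 5  →[6↦7]→  5·7 + 5 = 40  −1 ⇒ G_3=39
G_3=39  [base 7] 5·7 + 4  →[7↦8]→  5·8 + 4 = 44  −1 ⇒ G_4=43

ω·5 + 3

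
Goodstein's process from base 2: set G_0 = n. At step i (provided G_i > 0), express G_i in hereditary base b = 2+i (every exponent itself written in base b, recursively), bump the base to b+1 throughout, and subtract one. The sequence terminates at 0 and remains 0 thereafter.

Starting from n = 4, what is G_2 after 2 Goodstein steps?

41

4 —HB2→ 2^2 —bump→ 3^3 = 27 —(−1)→ 26
26 —HB3→ 2·3^2 + 2·3 + 2 —bump→ 2·4^2 + 2·4 + 2 = 42 —(−1)→ 41
41 —HB4→ 2·4^2 + 2·4 + 1 —bump→ 2·5^2 + 2·5 + 1 = 61 —(−1)→ 60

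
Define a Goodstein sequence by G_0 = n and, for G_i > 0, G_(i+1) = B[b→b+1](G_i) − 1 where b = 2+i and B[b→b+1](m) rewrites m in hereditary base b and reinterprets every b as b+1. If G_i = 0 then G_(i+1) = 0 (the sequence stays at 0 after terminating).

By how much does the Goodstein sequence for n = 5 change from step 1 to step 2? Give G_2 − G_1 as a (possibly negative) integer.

[0] 5 ≡ 2^2 + 1 (base 2). Lift 3: 28. −1: 27.
[1] 27 ≡ 3^3 (base 3). Lift 4: 256. −1: 255.

228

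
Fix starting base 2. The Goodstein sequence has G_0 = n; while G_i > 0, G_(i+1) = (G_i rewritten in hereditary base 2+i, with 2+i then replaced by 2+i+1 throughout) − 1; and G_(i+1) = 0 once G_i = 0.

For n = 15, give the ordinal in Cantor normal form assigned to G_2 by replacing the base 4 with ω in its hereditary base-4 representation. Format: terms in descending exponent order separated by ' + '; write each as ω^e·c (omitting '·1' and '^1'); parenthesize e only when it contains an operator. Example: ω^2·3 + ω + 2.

ω^(ω + 1) + ω^ω + 3

step 0: 15 = 2^(2 + 1) + 2^2 + 2 + 1; sub 3 for 2: 3^(3 + 1) + 3^3 + 3 + 1; = 112; G_1 = 112−1 = 111
step 1: 111 = 3^(3 + 1) + 3^3 + 3; sub 4 for 3: 4^(4 + 1) + 4^4 + 4; = 1284; G_2 = 1284−1 = 1283
step 2: 1283 = 4^(4 + 1) + 4^4 + 3; sub 5 for 4: 5^(5 + 1) + 5^5 + 3; = 18753; G_3 = 18753−1 = 18752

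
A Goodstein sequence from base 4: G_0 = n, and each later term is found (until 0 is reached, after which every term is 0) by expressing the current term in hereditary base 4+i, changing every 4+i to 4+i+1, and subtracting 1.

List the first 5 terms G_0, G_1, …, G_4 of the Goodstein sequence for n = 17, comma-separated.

base 4: 17 = 4^2 + 1; at 5: 5^2 + 1 = 26; next = 25
base 5: 25 = 5^2; at 6: 6^2 = 36; next = 35
base 6: 35 = 5·6 + 5; at 7: 5·7 + 5 = 40; next = 39
base 7: 39 = 5·7 + 4; at 8: 5·8 + 4 = 44; next = 43

17, 25, 35, 39, 43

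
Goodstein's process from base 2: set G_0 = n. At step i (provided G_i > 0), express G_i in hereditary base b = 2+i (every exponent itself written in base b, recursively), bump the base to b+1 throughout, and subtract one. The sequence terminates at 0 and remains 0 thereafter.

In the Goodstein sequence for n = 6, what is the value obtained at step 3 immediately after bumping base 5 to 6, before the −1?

46656

step 0: 6 = 2^2 + 2; sub 3 for 2: 3^3 + 3; = 30; G_1 = 30−1 = 29
step 1: 29 = 3^3 + 2; sub 4 for 3: 4^4 + 2; = 258; G_2 = 258−1 = 257
step 2: 257 = 4^4 + 1; sub 5 for 4: 5^5 + 1; = 3126; G_3 = 3126−1 = 3125
step 3: 3125 = 5^5; sub 6 for 5: 6^6; = 46656; G_4 = 46656−1 = 46655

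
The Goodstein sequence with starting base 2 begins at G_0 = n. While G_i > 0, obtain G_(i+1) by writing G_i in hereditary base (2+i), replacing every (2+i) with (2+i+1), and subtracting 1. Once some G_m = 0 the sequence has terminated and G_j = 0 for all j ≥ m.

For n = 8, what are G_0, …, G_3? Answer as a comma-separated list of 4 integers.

8, 80, 553, 6310

i=0: 8 = 2^(2 + 1) (b=2); 2→3: 3^(3 + 1) = 81; 81−1 = 80
i=1: 80 = 2·3^3 + 2·3^2 + 2·3 + 2 (b=3); 3→4: 2·4^4 + 2·4^2 + 2·4 + 2 = 554; 554−1 = 553
i=2: 553 = 2·4^4 + 2·4^2 + 2·4 + 1 (b=4); 4→5: 2·5^5 + 2·5^2 + 2·5 + 1 = 6311; 6311−1 = 6310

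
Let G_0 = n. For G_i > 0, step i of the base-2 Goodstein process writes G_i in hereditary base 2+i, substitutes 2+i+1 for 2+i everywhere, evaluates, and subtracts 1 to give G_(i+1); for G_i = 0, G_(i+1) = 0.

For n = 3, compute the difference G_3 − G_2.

step 0: 3 = 2 + 1; sub 3 for 2: 3 + 1; = 4; G_1 = 4−1 = 3
step 1: 3 = 3; sub 4 for 3: 4; = 4; G_2 = 4−1 = 3
step 2: 3 = 3; sub 5 for 4: 3; = 3; G_3 = 3−1 = 2

-1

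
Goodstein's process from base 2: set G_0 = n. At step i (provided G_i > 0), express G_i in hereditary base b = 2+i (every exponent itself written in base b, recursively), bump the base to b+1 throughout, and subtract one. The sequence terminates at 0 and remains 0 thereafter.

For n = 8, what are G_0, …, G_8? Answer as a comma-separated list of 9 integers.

8, 80, 553, 6310, 93395, 1647195, 33554571, 774841151, 20000000211

step 0: 8 = 2^(2 + 1); sub 3 for 2: 3^(3 + 1); = 81; G_1 = 81−1 = 80
step 1: 80 = 2·3^3 + 2·3^2 + 2·3 + 2; sub 4 for 3: 2·4^4 + 2·4^2 + 2·4 + 2; = 554; G_2 = 554−1 = 553
step 2: 553 = 2·4^4 + 2·4^2 + 2·4 + 1; sub 5 for 4: 2·5^5 + 2·5^2 + 2·5 + 1; = 6311; G_3 = 6311−1 = 6310
step 3: 6310 = 2·5^5 + 2·5^2 + 2·5; sub 6 for 5: 2·6^6 + 2·6^2 + 2·6; = 93396; G_4 = 93396−1 = 93395
step 4: 93395 = 2·6^6 + 2·6^2 + 6 + 5; sub 7 for 6: 2·7^7 + 2·7^2 + 7 + 5; = 1647196; G_5 = 1647196−1 = 1647195
step 5: 1647195 = 2·7^7 + 2·7^2 + 7 + 4; sub 8 for 7: 2·8^8 + 2·8^2 + 8 + 4; = 33554572; G_6 = 33554572−1 = 33554571
step 6: 33554571 = 2·8^8 + 2·8^2 + 8 + 3; sub 9 for 8: 2·9^9 + 2·9^2 + 9 + 3; = 774841152; G_7 = 774841152−1 = 774841151
step 7: 774841151 = 2·9^9 + 2·9^2 + 9 + 2; sub 10 for 9: 2·10^10 + 2·10^2 + 10 + 2; = 20000000212; G_8 = 20000000212−1 = 20000000211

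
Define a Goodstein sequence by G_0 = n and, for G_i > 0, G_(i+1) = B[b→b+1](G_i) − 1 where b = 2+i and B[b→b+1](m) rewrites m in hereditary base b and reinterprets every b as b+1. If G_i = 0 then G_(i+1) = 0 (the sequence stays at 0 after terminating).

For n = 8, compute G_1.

80

[0] 8 ≡ 2^(2 + 1) (base 2). Lift 3: 81. −1: 80.
[1] 80 ≡ 2·3^3 + 2·3^2 + 2·3 + 2 (base 3). Lift 4: 554. −1: 553.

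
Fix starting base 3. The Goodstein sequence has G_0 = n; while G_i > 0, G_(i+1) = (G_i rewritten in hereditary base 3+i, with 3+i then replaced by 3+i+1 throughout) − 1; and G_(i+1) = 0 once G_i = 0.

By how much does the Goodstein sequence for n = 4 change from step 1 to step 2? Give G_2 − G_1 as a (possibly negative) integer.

0

step 0: 4 = 3 + 1; sub 4 for 3: 4 + 1; = 5; G_1 = 5−1 = 4
step 1: 4 = 4; sub 5 for 4: 5; = 5; G_2 = 5−1 = 4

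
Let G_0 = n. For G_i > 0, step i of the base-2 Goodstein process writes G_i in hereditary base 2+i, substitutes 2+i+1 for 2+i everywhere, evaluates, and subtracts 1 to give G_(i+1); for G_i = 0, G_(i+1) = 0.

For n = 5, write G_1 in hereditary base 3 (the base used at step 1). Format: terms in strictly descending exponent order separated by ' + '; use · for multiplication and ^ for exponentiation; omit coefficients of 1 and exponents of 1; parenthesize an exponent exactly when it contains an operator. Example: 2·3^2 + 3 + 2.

base 2: 5 = 2^2 + 1; at 3: 3^3 + 1 = 28; next = 27
base 3: 27 = 3^3; at 4: 4^4 = 256; next = 255

3^3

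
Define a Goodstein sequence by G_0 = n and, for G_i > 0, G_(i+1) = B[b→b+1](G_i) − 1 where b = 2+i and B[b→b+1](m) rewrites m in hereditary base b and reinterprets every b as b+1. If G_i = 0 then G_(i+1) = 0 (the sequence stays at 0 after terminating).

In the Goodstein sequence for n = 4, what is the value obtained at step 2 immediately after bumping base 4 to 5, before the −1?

61

4 —HB2→ 2^2 —bump→ 3^3 = 27 —(−1)→ 26
26 —HB3→ 2·3^2 + 2·3 + 2 —bump→ 2·4^2 + 2·4 + 2 = 42 —(−1)→ 41
41 —HB4→ 2·4^2 + 2·4 + 1 —bump→ 2·5^2 + 2·5 + 1 = 61 —(−1)→ 60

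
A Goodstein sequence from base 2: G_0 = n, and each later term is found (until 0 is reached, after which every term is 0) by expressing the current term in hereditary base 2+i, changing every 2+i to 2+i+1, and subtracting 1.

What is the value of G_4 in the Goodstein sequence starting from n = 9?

140743

[0] 9 ≡ 2^(2 + 1) + 1 (base 2). Lift 3: 82. −1: 81.
[1] 81 ≡ 3^(3 + 1) (base 3). Lift 4: 1024. −1: 1023.
[2] 1023 ≡ 3·4^4 + 3·4^3 + 3·4^2 + 3·4 + 3 (base 4). Lift 5: 9843. −1: 9842.
[3] 9842 ≡ 3·5^5 + 3·5^3 + 3·5^2 + 3·5 + 2 (base 5). Lift 6: 140744. −1: 140743.
[4] 140743 ≡ 3·6^6 + 3·6^3 + 3·6^2 + 3·6 + 1 (base 6). Lift 7: 2471827. −1: 2471826.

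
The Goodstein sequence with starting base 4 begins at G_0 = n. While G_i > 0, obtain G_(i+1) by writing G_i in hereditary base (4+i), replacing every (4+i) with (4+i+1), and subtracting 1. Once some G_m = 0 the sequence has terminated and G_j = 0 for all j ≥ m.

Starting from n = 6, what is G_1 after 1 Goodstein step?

6

G_0 = 6. HB_4(6) = 4 + 2. Bump = 7. G_1 = 6.
G_1 = 6. HB_5(6) = 5 + 1. Bump = 7. G_2 = 6.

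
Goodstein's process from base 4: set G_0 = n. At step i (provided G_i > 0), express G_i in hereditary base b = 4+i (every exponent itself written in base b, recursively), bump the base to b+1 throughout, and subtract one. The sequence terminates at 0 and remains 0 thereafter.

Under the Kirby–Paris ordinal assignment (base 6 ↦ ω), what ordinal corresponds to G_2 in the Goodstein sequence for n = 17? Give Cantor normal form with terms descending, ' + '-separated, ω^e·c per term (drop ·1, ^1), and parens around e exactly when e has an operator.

G_0=17  [base 4] 4^2 + 1  →[4↦5]→  5^2 + 1 = 26  −1 ⇒ G_1=25
G_1=25  [base 5] 5^2  →[5↦6]→  6^2 = 36  −1 ⇒ G_2=35
G_2=35  [base 6] 5·6 + 5  →[6↦7]→  5·7 + 5 = 40  −1 ⇒ G_3=39

ω·5 + 5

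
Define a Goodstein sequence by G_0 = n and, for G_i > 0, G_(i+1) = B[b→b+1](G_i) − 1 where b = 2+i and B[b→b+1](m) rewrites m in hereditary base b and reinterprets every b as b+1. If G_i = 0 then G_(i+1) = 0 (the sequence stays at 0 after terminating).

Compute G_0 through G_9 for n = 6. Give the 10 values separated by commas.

(0) 6|_2 = 2^2 + 2 ↦ 3^3 + 3|_3 = 30 ⇒ 29
(1) 29|_3 = 3^3 + 2 ↦ 4^4 + 2|_4 = 258 ⇒ 257
(2) 257|_4 = 4^4 + 1 ↦ 5^5 + 1|_5 = 3126 ⇒ 3125
(3) 3125|_5 = 5^5 ↦ 6^6|_6 = 46656 ⇒ 46655
(4) 46655|_6 = 5·6^5 + 5·6^4 + 5·6^3 + 5·6^2 + 5·6 + 5 ↦ 5·7^5 + 5·7^4 + 5·7^3 + 5·7^2 + 5·7 + 5|_7 = 98040 ⇒ 98039
(5) 98039|_7 = 5·7^5 + 5·7^4 + 5·7^3 + 5·7^2 + 5·7 + 4 ↦ 5·8^5 + 5·8^4 + 5·8^3 + 5·8^2 + 5·8 + 4|_8 = 187244 ⇒ 187243
(6) 187243|_8 = 5·8^5 + 5·8^4 + 5·8^3 + 5·8^2 + 5·8 + 3 ↦ 5·9^5 + 5·9^4 + 5·9^3 + 5·9^2 + 5·9 + 3|_9 = 332148 ⇒ 332147
(7) 332147|_9 = 5·9^5 + 5·9^4 + 5·9^3 + 5·9^2 + 5·9 + 2 ↦ 5·10^5 + 5·10^4 + 5·10^3 + 5·10^2 + 5·10 + 2|_10 = 555552 ⇒ 555551
(8) 555551|_10 = 5·10^5 + 5·10^4 + 5·10^3 + 5·10^2 + 5·10 + 1 ↦ 5·11^5 + 5·11^4 + 5·11^3 + 5·11^2 + 5·11 + 1|_11 = 885776 ⇒ 885775

6, 29, 257, 3125, 46655, 98039, 187243, 332147, 555551, 885775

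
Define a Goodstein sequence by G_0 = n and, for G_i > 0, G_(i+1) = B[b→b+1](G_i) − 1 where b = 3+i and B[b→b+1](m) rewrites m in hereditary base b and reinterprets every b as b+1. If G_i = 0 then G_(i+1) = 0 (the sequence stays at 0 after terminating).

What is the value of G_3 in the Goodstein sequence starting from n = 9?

i=0: 9 = 3^2 (b=3); 3→4: 4^2 = 16; 16−1 = 15
i=1: 15 = 3·4 + 3 (b=4); 4→5: 3·5 + 3 = 18; 18−1 = 17
i=2: 17 = 3·5 + 2 (b=5); 5→6: 3·6 + 2 = 20; 20−1 = 19
i=3: 19 = 3·6 + 1 (b=6); 6→7: 3·7 + 1 = 22; 22−1 = 21

19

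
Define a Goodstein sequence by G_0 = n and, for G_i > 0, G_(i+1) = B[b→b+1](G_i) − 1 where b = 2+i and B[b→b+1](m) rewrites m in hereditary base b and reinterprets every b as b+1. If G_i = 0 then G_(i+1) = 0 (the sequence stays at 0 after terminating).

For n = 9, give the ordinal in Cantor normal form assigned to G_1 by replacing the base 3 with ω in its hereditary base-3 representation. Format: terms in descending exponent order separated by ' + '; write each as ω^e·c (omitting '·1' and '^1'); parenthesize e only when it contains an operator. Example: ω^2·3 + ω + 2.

step 0: 9 = 2^(2 + 1) + 1; sub 3 for 2: 3^(3 + 1) + 1; = 82; G_1 = 82−1 = 81
step 1: 81 = 3^(3 + 1); sub 4 for 3: 4^(4 + 1); = 1024; G_2 = 1024−1 = 1023

ω^(ω + 1)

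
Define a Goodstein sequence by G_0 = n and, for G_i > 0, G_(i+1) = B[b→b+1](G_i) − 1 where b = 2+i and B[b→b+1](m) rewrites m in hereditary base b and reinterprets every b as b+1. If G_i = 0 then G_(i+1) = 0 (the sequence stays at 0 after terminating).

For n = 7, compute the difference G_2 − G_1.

G_0 = 7. HB_2(7) = 2^2 + 2 + 1. Bump = 31. G_1 = 30.
G_1 = 30. HB_3(30) = 3^3 + 3. Bump = 260. G_2 = 259.

229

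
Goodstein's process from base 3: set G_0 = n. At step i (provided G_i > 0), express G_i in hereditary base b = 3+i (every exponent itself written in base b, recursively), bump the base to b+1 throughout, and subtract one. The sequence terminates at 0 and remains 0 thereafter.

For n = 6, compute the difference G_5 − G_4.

step 0: 6 = 2·3; sub 4 for 3: 2·4; = 8; G_1 = 8−1 = 7
step 1: 7 = 4 + 3; sub 5 for 4: 5 + 3; = 8; G_2 = 8−1 = 7
step 2: 7 = 5 + 2; sub 6 for 5: 6 + 2; = 8; G_3 = 8−1 = 7
step 3: 7 = 6 + 1; sub 7 for 6: 7 + 1; = 8; G_4 = 8−1 = 7
step 4: 7 = 7; sub 8 for 7: 8; = 8; G_5 = 8−1 = 7

0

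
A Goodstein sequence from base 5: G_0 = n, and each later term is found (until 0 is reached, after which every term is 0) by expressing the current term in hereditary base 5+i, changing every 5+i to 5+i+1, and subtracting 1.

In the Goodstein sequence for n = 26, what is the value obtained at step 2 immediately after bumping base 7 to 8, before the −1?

54

step 0: 26 = 5^2 + 1; sub 6 for 5: 6^2 + 1; = 37; G_1 = 37−1 = 36
step 1: 36 = 6^2; sub 7 for 6: 7^2; = 49; G_2 = 49−1 = 48
step 2: 48 = 6·7 + 6; sub 8 for 7: 6·8 + 6; = 54; G_3 = 54−1 = 53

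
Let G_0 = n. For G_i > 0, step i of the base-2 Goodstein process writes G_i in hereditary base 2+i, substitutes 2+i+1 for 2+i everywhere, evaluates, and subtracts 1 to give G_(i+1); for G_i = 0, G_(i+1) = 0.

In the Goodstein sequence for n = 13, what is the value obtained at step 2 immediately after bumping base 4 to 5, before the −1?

16093

[0] 13 ≡ 2^(2 + 1) + 2^2 + 1 (base 2). Lift 3: 109. −1: 108.
[1] 108 ≡ 3^(3 + 1) + 3^3 (base 3). Lift 4: 1280. −1: 1279.
[2] 1279 ≡ 4^(4 + 1) + 3·4^3 + 3·4^2 + 3·4 + 3 (base 4). Lift 5: 16093. −1: 16092.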